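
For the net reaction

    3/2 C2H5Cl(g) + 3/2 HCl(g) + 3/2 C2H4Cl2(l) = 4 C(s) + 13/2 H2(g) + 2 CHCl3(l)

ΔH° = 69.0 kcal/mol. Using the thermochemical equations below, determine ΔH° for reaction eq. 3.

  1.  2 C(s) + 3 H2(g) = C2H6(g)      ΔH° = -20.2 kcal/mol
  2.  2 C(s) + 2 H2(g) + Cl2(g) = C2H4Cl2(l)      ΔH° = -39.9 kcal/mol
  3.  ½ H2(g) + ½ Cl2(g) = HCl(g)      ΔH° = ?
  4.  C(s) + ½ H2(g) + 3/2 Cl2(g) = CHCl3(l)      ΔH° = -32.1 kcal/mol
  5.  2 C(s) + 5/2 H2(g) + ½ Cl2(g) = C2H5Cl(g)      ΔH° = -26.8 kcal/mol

ΔH° = -22.1 kcal/mol

eq. 1: not needed (C2H6(g) appears nowhere else).
eq. 2 reversed and × 3/2 (C2H4Cl2(l) must end up as a reactant; scale by 3/2 for the 3/2 C2H4Cl2(l)): (-3/2)·(-39.9) = +59.85 kcal/mol
eq. 3 reversed and × 3/2 (reverse to put HCl(g) on the reactant side; scale by 3/2 for the 3/2 HCl(g)): contributes −3/2·x
eq. 4 × 2 (scale by 2 for the 2 CHCl3(l)): (2)·(-32.1) = -64.2 kcal/mol
eq. 5 reversed and × 3/2 (reverse to put C2H5Cl(g) on the reactant side; scale by 3/2 for the 3/2 C2H5Cl(g)): (-3/2)·(-26.8) = +40.2 kcal/mol
+69.0 = (+59.85) + (-64.2) + (+40.2) − 3/2·x
x = (+69.0 − (+35.85)) / (-3/2) = -22.1 kcal/mol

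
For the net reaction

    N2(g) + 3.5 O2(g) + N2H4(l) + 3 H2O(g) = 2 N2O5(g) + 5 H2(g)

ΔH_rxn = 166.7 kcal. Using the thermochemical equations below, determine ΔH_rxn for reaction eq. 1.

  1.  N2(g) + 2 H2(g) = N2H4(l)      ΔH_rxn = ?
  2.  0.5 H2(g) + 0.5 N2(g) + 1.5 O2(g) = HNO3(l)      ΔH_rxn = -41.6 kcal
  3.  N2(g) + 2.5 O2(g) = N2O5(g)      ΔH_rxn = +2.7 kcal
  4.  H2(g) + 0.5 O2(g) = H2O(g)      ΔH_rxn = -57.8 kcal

eq. 1 reversed: contributes −x
eq. 2: not needed.
eq. 3 × 2: (2)·(+2.7) = +5.4 kcal
eq. 4 reversed and × 3: (-3)·(-57.8) = +173.4 kcal
+166.7 = (+5.4) + (+173.4) − x
x = (+166.7 − (+178.8)) / (-1) = 12.1 kcal

ΔH_rxn = 12.1 kcal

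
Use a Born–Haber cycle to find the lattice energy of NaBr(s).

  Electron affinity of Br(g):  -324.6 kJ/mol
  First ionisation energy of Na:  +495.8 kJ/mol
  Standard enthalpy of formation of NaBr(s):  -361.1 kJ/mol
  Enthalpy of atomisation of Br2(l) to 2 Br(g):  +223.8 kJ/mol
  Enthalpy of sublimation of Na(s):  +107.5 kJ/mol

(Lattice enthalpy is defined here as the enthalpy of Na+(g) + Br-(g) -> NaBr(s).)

ΔHf° = 1·ΔHsub + 1·(ΣIE) + 1/2·D(Br2) + 1·EA + U
-361.1 = 1·(+107.5) + 1·(+495.8) + 1/2·(+223.8) + 1·(-324.6) + U
U = -361.1 − (+390.6) = -751.7 kJ/mol

U = -751.7 kJ/mol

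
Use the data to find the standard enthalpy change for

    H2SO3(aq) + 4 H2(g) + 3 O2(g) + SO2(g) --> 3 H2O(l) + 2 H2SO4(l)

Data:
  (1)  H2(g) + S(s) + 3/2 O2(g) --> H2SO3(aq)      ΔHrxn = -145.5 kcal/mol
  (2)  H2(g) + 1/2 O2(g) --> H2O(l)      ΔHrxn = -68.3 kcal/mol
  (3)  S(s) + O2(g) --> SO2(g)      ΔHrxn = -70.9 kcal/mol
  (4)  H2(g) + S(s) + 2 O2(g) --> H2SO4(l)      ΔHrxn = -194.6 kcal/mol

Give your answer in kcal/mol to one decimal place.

(1) reversed: +145.5 kcal/mol
(2) × 3: (3)·(-68.3) = -204.9 kcal/mol
(3) reversed: +70.9 kcal/mol
(4) × 2: (2)·(-194.6) = -389.2 kcal/mol
Since enthalpy is a state function, ΔHrxn = (+145.5) + (-204.9) + (+70.9) + (-389.2) = -377.7 kcal/mol

ΔHrxn = -377.7 kcal/mol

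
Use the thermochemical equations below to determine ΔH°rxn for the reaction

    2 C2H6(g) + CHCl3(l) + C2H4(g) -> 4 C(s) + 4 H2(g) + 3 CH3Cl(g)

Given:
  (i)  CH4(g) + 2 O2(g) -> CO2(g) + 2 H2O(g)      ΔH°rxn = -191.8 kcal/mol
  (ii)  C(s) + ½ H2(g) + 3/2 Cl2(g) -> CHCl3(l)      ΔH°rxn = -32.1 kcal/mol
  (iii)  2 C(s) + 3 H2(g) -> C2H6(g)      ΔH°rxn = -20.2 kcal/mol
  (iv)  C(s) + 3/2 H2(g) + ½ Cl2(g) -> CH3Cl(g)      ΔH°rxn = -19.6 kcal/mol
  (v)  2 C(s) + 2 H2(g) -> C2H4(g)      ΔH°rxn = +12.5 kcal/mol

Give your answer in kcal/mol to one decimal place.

ΔH°rxn = 1.2 kcal/mol

(i): not needed.
(ii) reversed: +32.1 kcal/mol
(iii) reversed and × 2: (-2)·(-20.2) = +40.4 kcal/mol
(iv) × 3: (3)·(-19.6) = -58.8 kcal/mol
(v) reversed: -12.5 kcal/mol
ΔH°rxn = (-1)·(-32.1) + (-2)·(-20.2) + (3)·(-19.6) + (-1)·(+12.5) = 1.2 kcal/mol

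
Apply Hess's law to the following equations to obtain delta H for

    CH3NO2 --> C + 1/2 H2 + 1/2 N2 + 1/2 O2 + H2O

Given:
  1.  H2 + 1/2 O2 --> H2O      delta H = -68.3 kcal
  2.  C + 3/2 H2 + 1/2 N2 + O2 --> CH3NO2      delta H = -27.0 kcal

eq. 1 as written (H2O already on the product side): -68.3 kcal
eq. 2 reversed (reverse to put CH3NO2 on the reactant side): +27.0 kcal
Summing the manipulated equations, delta H = (1)·(-68.3) + (-1)·(-27.0) = -41.3 kcal

delta H = -41.3 kcal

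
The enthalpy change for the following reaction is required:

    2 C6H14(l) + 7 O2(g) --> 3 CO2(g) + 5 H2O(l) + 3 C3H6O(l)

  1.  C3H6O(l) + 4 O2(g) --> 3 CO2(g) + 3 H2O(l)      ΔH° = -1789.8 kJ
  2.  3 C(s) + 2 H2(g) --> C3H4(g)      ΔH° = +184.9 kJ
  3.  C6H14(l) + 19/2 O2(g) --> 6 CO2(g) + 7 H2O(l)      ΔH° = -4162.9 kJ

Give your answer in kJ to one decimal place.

ΔH° = -2956.4 kJ

eq. 1 reversed and × 3 (reverse to put C3H6O(l) on the product side; ×3 to match 3 C3H6O(l) in the target): (-3)·(-1789.8) = +5369.4 kJ
eq. 2: not needed (C3H4(g) appears nowhere else).
eq. 3 × 2 (scale by 2 for the 2 C6H14(l)): (2)·(-4162.9) = -8325.8 kJ
Combining the equations, ΔH° = (-3)·(-1789.8) + (2)·(-4162.9) = -2956.4 kJ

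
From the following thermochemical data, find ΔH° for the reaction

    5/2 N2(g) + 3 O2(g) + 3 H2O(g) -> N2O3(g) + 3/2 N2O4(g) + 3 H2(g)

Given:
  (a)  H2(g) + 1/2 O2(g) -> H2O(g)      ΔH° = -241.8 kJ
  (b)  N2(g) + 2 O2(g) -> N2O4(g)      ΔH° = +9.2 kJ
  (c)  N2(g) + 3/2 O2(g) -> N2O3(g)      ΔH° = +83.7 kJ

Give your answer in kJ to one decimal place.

(a) reversed and × 3: (-3)·(-241.8) = +725.4 kJ
(b) × 3/2: (3/2)·(+9.2) = +13.8 kJ
(c) as written: +83.7 kJ
Since enthalpy is a state function, ΔH° = (-3)·(-241.8) + (3/2)·(+9.2) + (1)·(+83.7) = 822.9 kJ

ΔH° = 822.9 kJ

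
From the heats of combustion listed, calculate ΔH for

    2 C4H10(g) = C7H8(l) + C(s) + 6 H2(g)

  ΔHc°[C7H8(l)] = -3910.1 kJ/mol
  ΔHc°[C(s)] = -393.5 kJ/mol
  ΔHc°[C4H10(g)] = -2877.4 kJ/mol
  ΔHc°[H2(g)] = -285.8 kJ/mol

ΔH = 263.6 kJ/mol

Using ΔH = Σ nΔHc°(reactants) − Σ nΔHc°(products):
= [2·(-2877.4)] − [1·(-3910.1) + 1·(-393.5) + 6·(-285.8)]
= 263.6 kJ/mol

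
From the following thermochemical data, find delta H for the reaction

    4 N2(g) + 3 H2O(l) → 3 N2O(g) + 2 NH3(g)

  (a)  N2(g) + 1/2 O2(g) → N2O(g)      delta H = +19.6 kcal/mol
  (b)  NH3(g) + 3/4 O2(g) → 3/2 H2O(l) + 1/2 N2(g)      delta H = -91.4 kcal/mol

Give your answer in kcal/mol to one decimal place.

(a) × 3 (×3 to match 3 N2O(g) in the target): (3)·(+19.6) = +58.8 kcal/mol
(b) reversed and × 2 (NH3(g) must end up as a product; ×2 to match 2 NH3(g) in the target): (-2)·(-91.4) = +182.8 kcal/mol
delta H = (3)·(+19.6) + (-2)·(-91.4) = 241.6 kcal/mol

delta H = 241.6 kcal/mol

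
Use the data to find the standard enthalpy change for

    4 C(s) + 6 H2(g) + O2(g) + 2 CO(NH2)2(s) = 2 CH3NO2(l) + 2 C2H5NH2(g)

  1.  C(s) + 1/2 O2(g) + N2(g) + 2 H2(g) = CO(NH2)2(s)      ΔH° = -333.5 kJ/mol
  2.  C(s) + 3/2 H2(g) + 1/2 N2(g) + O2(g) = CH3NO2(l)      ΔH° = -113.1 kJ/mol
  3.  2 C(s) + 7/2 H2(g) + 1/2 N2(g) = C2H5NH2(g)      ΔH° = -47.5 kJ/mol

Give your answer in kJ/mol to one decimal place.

ΔH° = 345.8 kJ/mol

eq. 1 reversed and × 2 (reverse to put CO(NH2)2(s) on the reactant side; scale by 2 for the 2 CO(NH2)2(s)): (-2)·(-333.5) = +667.0 kJ/mol
eq. 2 × 2 (×2 to match 2 CH3NO2(l) in the target): (2)·(-113.1) = -226.2 kJ/mol
eq. 3 × 2 (×2 to match 2 C2H5NH2(g) in the target): (2)·(-47.5) = -95.0 kJ/mol
By Hess's law, ΔH° = (-2)·(-333.5) + (2)·(-113.1) + (2)·(-47.5) = 345.8 kJ/mol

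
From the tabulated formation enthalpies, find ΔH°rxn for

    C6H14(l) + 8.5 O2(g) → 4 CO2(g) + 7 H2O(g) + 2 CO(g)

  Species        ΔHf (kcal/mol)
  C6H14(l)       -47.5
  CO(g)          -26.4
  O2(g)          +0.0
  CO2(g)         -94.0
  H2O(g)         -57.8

ΔH°rxn = -785.9 kcal/mol

Products: 4·(-94.0) + 7·(-57.8) + 2·(-26.4) = -833.4
Reactants: 1·(-47.5) + 17/2·(+0.0) = -47.5
ΔH°rxn = (-833.4) − (-47.5) = -785.9 kcal/mol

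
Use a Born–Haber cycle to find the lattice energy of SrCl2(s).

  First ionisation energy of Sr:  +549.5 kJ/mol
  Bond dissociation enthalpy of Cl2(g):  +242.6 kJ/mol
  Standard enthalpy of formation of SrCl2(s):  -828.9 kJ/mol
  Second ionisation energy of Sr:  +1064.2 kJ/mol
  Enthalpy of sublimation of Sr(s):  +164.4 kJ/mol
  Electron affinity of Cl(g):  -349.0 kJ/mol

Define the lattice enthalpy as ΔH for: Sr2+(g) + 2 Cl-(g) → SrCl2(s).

U = -2151.6 kJ/mol

ΔHf° = 1·ΔHsub + 1·(ΣIE) + 1·D(Cl2) + 2·EA + U
-828.9 = 1·(+164.4) + 1·(+1613.7) + 1·(+242.6) + 2·(-349.0) + U
U = -828.9 − (+1322.7) = -2151.6 kJ/mol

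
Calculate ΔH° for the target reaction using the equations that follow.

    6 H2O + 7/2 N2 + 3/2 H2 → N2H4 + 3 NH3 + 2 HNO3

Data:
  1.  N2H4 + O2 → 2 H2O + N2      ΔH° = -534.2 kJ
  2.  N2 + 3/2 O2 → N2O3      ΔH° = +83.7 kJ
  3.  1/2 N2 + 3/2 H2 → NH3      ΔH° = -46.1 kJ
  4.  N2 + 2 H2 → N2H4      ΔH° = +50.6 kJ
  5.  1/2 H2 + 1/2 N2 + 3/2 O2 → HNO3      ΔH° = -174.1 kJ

eq. 1 reversed and × 3 (H2O must end up as a reactant; ×3 to match 6 H2O in the target): (-3)·(-534.2) = +1602.6 kJ
eq. 2: not needed (N2O3 appears nowhere else).
eq. 3 × 3 (scale by 3 for the 3 NH3): (3)·(-46.1) = -138.3 kJ
eq. 4 reversed and × 2: (-2)·(+50.6) = -101.2 kJ
eq. 5 × 2 (×2 to match 2 HNO3 in the target): (2)·(-174.1) = -348.2 kJ
By Hess's law, ΔH° = (-3)·(-534.2) + (3)·(-46.1) + (-2)·(+50.6) + (2)·(-174.1) = 1014.9 kJ

ΔH° = 1014.9 kJ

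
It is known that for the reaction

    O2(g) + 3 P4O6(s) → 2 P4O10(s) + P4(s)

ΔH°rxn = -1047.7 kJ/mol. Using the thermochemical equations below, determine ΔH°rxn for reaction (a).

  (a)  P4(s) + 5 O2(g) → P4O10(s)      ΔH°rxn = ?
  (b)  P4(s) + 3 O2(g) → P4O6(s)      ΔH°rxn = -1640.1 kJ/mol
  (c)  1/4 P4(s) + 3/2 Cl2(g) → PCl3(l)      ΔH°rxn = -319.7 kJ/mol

(a) × 2 (scale by 2 for the 2 P4O10(s)): contributes 2·x
(b) reversed and × 3 (reverse to put P4O6(s) on the reactant side; scale by 3 for the 3 P4O6(s)): (-3)·(-1640.1) = +4920.3 kJ/mol
(c): not needed (Cl2(g) appears nowhere else).
-1047.7 = (+4920.3) + 2·x
x = (-1047.7 − (+4920.3)) / (2) = -2984.0 kJ/mol

ΔH°rxn = -2984.0 kJ/mol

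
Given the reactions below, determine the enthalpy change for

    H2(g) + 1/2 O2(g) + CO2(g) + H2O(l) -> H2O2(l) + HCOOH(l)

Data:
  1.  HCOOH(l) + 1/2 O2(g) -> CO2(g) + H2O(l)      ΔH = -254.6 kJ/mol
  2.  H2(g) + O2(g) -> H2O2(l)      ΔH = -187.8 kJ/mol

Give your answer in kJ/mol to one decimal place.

ΔH = 66.8 kJ/mol

eq. 1 reversed (HCOOH(l) must end up as a product): +254.6 kJ/mol
eq. 2 as written (H2O2(l) already on the product side): -187.8 kJ/mol
Combining the equations, ΔH = (-1)·(-254.6) + (1)·(-187.8) = 66.8 kJ/mol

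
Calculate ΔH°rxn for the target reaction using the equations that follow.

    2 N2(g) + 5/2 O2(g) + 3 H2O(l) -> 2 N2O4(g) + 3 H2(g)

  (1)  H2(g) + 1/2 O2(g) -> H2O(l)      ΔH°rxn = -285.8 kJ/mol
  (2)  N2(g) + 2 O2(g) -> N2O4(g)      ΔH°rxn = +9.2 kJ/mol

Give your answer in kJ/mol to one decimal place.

ΔH°rxn = 875.8 kJ/mol

(1) reversed and × 3 (reverse to put H2O(l) on the reactant side; scale by 3 for the 3 H2O(l)): (-3)·(-285.8) = +857.4 kJ/mol
(2) × 2 (×2 to match 2 N2O4(g) in the target): (2)·(+9.2) = +18.4 kJ/mol
ΔH°rxn = (+857.4) + (+18.4) = 875.8 kJ/mol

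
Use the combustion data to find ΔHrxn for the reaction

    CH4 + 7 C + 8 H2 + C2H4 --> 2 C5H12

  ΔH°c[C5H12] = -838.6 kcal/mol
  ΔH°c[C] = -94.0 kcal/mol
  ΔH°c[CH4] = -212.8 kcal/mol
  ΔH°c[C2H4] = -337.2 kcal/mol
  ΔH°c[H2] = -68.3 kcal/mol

Using ΔH = Σ nΔHc°(reactants) − Σ nΔHc°(products):
= [1·(-212.8) + 7·(-94.0) + 8·(-68.3) + 1·(-337.2)] − [2·(-838.6)]
= -77.2 kcal/mol

ΔHrxn = -77.2 kcal/mol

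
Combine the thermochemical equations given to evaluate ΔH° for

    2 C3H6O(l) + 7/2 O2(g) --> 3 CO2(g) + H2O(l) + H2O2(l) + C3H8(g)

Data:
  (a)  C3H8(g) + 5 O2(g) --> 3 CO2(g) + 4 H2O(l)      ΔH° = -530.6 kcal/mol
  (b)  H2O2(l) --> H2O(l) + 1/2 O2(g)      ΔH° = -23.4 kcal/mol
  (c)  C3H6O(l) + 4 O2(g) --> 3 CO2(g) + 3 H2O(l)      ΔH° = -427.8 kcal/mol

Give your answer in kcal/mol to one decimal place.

(a) reversed (reverse to put C3H8(g) on the product side): +530.6 kcal/mol
(b) reversed (H2O2(l) must end up as a product): +23.4 kcal/mol
(c) × 2 (×2 to match 2 C3H6O(l) in the target): (2)·(-427.8) = -855.6 kcal/mol
ΔH° = (-1)·(-530.6) + (-1)·(-23.4) + (2)·(-427.8) = -301.6 kcal/mol

ΔH° = -301.6 kcal/mol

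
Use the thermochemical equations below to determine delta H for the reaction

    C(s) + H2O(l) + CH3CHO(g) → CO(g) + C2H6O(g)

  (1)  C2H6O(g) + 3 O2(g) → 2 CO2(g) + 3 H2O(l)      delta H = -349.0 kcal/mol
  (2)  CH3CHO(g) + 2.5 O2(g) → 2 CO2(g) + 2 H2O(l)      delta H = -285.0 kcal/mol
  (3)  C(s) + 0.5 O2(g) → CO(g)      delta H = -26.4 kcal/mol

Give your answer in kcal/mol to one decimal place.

delta H = 37.6 kcal/mol

(1) reversed (reverse to put C2H6O(g) on the product side): +349.0 kcal/mol
(2) as written (CH3CHO(g) already on the reactant side): -285.0 kcal/mol
(3) as written (CO(g) already on the product side): -26.4 kcal/mol
delta H = (+349.0) + (-285.0) + (-26.4) = 37.6 kcal/mol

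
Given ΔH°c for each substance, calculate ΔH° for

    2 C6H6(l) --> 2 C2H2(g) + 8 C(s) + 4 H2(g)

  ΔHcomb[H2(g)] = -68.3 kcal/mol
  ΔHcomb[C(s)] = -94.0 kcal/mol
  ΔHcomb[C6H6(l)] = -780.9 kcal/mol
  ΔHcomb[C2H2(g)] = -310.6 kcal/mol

Using ΔH = Σ nΔHc°(reactants) − Σ nΔHc°(products):
= [2·(-780.9)] − [2·(-310.6) + 8·(-94.0) + 4·(-68.3)]
= 84.6 kcal/mol

ΔH° = 84.6 kcal/mol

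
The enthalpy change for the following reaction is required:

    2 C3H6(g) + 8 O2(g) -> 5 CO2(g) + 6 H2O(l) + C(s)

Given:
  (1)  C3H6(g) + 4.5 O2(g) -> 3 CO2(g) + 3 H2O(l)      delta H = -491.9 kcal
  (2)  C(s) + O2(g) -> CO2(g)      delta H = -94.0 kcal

delta H = -889.8 kcal

(1) × 2 (×2 to match 2 C3H6(g) in the target): (2)·(-491.9) = -983.8 kcal
(2) reversed (C(s) must end up as a product): +94.0 kcal
By Hess's law, delta H = (-983.8) + (+94.0) = -889.8 kcal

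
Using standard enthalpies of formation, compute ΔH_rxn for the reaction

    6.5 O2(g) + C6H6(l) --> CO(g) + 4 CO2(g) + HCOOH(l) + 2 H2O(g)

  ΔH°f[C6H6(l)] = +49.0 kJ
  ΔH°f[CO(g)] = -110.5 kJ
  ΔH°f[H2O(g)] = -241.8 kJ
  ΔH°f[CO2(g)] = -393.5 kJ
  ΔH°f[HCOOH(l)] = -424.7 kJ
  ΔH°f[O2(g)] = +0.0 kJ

ΔH_rxn = -2641.8 kJ

Products: 1·(-110.5) + 4·(-393.5) + 1·(-424.7) + 2·(-241.8) = -2592.8
Reactants: 13/2·(+0.0) + 1·(+49.0) = +49.0
ΔH_rxn = (-2592.8) − (+49.0) = -2641.8 kJ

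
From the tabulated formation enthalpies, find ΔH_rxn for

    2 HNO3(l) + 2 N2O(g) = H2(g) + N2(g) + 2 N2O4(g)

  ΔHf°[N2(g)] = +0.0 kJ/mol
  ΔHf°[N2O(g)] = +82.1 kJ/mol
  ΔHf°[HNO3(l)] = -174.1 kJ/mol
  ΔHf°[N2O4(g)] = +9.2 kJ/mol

Products: 1·(+0.0) + 1·(+0.0) + 2·(+9.2) = +18.4
Reactants: 2·(-174.1) + 2·(+82.1) = -184.0
ΔH_rxn = (+18.4) − (-184.0) = 202.4 kJ/mol

ΔH_rxn = 202.4 kJ/mol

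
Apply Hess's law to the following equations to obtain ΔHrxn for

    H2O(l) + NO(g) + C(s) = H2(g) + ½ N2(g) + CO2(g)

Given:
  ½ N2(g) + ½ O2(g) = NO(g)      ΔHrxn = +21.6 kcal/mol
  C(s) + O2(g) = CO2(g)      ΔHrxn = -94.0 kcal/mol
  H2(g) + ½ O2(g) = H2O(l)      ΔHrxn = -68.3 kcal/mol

ΔHrxn = -47.3 kcal/mol

equation 1 reversed (reverse to put NO(g) on the reactant side): -21.6 kcal/mol
equation 2 as written (CO2(g) already on the product side): -94.0 kcal/mol
equation 3 reversed (reverse to put H2O(l) on the reactant side): +68.3 kcal/mol
By Hess's law, ΔHrxn = (-1)·(+21.6) + (1)·(-94.0) + (-1)·(-68.3) = -47.3 kcal/mol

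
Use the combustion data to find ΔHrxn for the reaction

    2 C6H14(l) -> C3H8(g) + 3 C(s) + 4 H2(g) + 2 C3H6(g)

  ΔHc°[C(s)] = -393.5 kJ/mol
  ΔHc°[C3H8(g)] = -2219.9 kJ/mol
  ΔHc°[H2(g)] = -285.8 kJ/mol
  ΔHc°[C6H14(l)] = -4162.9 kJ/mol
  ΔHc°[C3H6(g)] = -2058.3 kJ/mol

With combustion enthalpies, reactants minus products:
= [2·(-4162.9)] − [1·(-2219.9) + 3·(-393.5) + 4·(-285.8) + 2·(-2058.3)]
= 334.4 kJ/mol

ΔHrxn = 334.4 kJ/mol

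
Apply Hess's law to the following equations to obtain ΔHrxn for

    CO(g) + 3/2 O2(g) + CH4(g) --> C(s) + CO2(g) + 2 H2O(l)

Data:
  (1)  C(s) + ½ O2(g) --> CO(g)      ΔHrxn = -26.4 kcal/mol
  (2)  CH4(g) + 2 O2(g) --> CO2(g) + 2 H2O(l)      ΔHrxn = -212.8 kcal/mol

(1) reversed: +26.4 kcal/mol
(2) as written: -212.8 kcal/mol
By Hess's law, ΔHrxn = (-1)·(-26.4) + (1)·(-212.8) = -186.4 kcal/mol

ΔHrxn = -186.4 kcal/mol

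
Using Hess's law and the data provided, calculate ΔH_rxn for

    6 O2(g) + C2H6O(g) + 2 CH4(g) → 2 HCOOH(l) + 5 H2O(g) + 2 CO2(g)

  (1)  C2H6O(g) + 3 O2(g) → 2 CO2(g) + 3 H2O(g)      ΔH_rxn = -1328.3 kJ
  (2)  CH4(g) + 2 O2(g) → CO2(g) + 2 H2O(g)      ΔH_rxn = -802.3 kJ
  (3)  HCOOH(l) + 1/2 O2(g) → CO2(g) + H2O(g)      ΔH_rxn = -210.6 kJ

(1) as written: -1328.3 kJ
(2) × 2: (2)·(-802.3) = -1604.6 kJ
(3) reversed and × 2: (-2)·(-210.6) = +421.2 kJ
By Hess's law, ΔH_rxn = (-1328.3) + (-1604.6) + (+421.2) = -2511.7 kJ

ΔH_rxn = -2511.7 kJ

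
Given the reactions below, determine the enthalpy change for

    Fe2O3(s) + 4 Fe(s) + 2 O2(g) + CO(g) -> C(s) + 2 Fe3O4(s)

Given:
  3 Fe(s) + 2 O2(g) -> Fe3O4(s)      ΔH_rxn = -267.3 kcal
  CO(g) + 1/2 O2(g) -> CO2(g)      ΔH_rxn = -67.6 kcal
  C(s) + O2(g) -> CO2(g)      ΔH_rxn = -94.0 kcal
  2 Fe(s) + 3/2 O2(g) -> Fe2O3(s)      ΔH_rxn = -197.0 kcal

ΔH_rxn = -311.2 kcal

equation 1 × 2 (scale by 2 for the 2 Fe3O4(s)): (2)·(-267.3) = -534.6 kcal
equation 2 as written (CO(g) already on the reactant side): -67.6 kcal
equation 3 reversed (reverse to put C(s) on the product side): +94.0 kcal
equation 4 reversed (Fe2O3(s) must end up as a reactant): +197.0 kcal
By Hess's law, ΔH_rxn = (2)·(-267.3) + (1)·(-67.6) + (-1)·(-94.0) + (-1)·(-197.0) = -311.2 kcal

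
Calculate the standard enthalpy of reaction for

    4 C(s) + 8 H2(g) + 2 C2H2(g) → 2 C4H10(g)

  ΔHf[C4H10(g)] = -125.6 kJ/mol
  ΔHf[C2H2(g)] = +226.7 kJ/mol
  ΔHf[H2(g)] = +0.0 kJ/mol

Products: 2·(-125.6) = -251.2
Reactants: 4·(+0.0) + 8·(+0.0) + 2·(+226.7) = +453.4
ΔH°rxn = (-251.2) − (+453.4) = -704.6 kJ/mol

ΔH°rxn = -704.6 kJ/mol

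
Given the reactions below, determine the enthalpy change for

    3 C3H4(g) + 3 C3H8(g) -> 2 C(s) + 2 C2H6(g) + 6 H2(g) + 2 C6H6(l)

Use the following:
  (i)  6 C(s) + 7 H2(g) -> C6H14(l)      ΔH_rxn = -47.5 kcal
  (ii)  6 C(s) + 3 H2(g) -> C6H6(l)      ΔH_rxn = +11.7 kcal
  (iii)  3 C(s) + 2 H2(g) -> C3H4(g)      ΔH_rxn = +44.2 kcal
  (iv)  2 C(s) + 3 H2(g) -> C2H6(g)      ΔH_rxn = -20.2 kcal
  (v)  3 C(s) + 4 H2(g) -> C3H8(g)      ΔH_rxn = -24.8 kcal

ΔH_rxn = -75.2 kcal

(i): not needed (C6H14(l) appears nowhere else).
(ii) × 2 (×2 to match 2 C6H6(l) in the target): (2)·(+11.7) = +23.4 kcal
(iii) reversed and × 3 (reverse to put C3H4(g) on the reactant side; ×3 to match 3 C3H4(g) in the target): (-3)·(+44.2) = -132.6 kcal
(iv) × 2 (×2 to match 2 C2H6(g) in the target): (2)·(-20.2) = -40.4 kcal
(v) reversed and × 3 (C3H8(g) must end up as a reactant; ×3 to match 3 C3H8(g) in the target): (-3)·(-24.8) = +74.4 kcal
ΔH_rxn = (+23.4) + (-132.6) + (-40.4) + (+74.4) = -75.2 kcal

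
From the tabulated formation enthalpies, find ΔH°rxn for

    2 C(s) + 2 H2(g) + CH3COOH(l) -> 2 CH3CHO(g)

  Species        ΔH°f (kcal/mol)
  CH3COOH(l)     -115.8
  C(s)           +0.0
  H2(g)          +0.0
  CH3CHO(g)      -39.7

ΔH°rxn = 36.4 kcal/mol

ΔH°rxn = Σ nΔHf°(products) − Σ nΔHf°(reactants).
Products: 2·(-39.7) = -79.4
Reactants: 2·(+0.0) + 2·(+0.0) + 1·(-115.8) = -115.8
ΔH°rxn = (-79.4) − (-115.8) = 36.4 kcal/mol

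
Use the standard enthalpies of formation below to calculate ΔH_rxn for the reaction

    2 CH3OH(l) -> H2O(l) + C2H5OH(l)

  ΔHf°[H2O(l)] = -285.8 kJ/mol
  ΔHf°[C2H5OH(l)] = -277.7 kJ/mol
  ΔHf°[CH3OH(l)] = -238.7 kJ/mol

Products: 1·(-285.8) + 1·(-277.7) = -563.5
Reactants: 2·(-238.7) = -477.4
ΔH_rxn = (-563.5) − (-477.4) = -86.1 kJ/mol

ΔH_rxn = -86.1 kJ/mol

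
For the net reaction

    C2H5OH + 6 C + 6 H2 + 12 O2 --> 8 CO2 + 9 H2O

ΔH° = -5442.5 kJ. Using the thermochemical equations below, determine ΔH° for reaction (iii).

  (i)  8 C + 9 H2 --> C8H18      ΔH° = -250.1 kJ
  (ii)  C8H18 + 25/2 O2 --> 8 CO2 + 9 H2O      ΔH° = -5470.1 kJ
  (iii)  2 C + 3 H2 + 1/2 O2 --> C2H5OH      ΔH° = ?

ΔH° = -277.7 kJ

(i) as written: -250.1 kJ
(ii) as written: -5470.1 kJ
(iii) reversed: contributes −x
-5442.5 = (-250.1) + (-5470.1) − x
x = (-5442.5 − (-5720.2)) / (-1) = -277.7 kJ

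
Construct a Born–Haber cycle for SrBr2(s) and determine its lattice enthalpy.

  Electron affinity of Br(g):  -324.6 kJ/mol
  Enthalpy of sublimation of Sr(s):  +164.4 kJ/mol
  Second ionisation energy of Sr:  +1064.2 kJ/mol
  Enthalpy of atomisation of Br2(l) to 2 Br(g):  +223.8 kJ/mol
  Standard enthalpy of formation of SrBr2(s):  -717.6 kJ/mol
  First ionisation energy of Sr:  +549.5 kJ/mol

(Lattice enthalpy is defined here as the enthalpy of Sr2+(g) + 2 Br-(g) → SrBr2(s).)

ΔHf° = 1·ΔHsub + 1·(ΣIE) + 1·D(Br2) + 2·EA + U
-717.6 = 1·(+164.4) + 1·(+1613.7) + 1·(+223.8) + 2·(-324.6) + U
U = -717.6 − (+1352.7) = -2070.3 kJ/mol

U = -2070.3 kJ/mol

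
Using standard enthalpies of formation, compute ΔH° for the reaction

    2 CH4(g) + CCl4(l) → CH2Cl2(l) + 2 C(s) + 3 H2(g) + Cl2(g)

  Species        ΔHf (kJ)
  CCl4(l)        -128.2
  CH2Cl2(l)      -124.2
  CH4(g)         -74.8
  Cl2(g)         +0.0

ΔH°rxn = Σ nΔHf°(products) − Σ nΔHf°(reactants).
Products: 1·(-124.2) + 2·(+0.0) + 3·(+0.0) + 1·(+0.0) = -124.2
Reactants: 2·(-74.8) + 1·(-128.2) = -277.8
ΔH° = (-124.2) − (-277.8) = 153.6 kJ

ΔH° = 153.6 kJ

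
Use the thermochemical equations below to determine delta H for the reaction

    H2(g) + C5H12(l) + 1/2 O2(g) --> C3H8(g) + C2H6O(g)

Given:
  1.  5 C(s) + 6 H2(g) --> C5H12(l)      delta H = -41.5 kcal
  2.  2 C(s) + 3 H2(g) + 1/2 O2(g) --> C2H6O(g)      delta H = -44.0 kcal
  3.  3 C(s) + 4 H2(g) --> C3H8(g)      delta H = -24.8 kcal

eq. 1 reversed: +41.5 kcal
eq. 2 as written: -44.0 kcal
eq. 3 as written: -24.8 kcal
Combining the equations, delta H = (-1)·(-41.5) + (1)·(-44.0) + (1)·(-24.8) = -27.3 kcal

delta H = -27.3 kcal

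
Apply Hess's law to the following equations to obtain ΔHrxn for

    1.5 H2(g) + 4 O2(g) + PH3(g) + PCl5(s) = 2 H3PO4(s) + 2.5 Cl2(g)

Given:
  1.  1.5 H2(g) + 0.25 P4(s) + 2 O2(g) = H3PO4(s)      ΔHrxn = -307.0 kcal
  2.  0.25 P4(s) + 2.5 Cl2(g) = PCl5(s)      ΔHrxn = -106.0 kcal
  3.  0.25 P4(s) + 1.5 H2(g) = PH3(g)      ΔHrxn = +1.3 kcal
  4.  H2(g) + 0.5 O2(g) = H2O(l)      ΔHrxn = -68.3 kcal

eq. 1 × 2 (×2 to match 2 H3PO4(s) in the target): (2)·(-307.0) = -614.0 kcal
eq. 2 reversed (PCl5(s) must end up as a reactant): +106.0 kcal
eq. 3 reversed (PH3(g) must end up as a reactant): -1.3 kcal
eq. 4: not needed (H2O(l) appears nowhere else).
ΔHrxn = (2)·(-307.0) + (-1)·(-106.0) + (-1)·(+1.3) = -509.3 kcal

ΔHrxn = -509.3 kcal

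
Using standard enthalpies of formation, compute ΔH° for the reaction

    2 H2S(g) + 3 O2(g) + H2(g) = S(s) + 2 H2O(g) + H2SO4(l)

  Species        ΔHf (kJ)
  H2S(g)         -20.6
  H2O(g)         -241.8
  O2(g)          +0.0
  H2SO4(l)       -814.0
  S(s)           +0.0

ΔH°rxn = Σ nΔHf°(products) − Σ nΔHf°(reactants).
Products: 1·(+0.0) + 2·(-241.8) + 1·(-814.0) = -1297.6
Reactants: 2·(-20.6) + 3·(+0.0) + 1·(+0.0) = -41.2
ΔH° = (-1297.6) − (-41.2) = -1256.4 kJ

ΔH° = -1256.4 kJ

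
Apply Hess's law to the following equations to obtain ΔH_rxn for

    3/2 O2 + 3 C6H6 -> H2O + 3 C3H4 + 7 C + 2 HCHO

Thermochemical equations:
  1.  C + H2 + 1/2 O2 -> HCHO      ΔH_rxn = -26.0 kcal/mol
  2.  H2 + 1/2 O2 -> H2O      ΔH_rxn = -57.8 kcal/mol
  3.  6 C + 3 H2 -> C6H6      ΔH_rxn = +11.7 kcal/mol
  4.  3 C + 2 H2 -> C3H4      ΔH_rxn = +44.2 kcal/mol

ΔH_rxn = -12.3 kcal/mol

eq. 1 × 2: (2)·(-26.0) = -52.0 kcal/mol
eq. 2 as written: -57.8 kcal/mol
eq. 3 reversed and × 3: (-3)·(+11.7) = -35.1 kcal/mol
eq. 4 × 3: (3)·(+44.2) = +132.6 kcal/mol
By Hess's law, ΔH_rxn = (-52.0) + (-57.8) + (-35.1) + (+132.6) = -12.3 kcal/mol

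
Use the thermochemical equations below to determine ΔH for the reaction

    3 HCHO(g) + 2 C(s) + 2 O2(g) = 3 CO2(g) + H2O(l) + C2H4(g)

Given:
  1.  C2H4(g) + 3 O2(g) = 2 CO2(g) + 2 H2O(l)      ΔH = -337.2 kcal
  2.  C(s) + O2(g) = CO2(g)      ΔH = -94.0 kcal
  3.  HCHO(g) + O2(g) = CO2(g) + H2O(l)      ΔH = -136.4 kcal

eq. 1 reversed: +337.2 kcal
eq. 2 × 2: (2)·(-94.0) = -188.0 kcal
eq. 3 × 3: (3)·(-136.4) = -409.2 kcal
ΔH = (+337.2) + (-188.0) + (-409.2) = -260.0 kcal

ΔH = -260.0 kcal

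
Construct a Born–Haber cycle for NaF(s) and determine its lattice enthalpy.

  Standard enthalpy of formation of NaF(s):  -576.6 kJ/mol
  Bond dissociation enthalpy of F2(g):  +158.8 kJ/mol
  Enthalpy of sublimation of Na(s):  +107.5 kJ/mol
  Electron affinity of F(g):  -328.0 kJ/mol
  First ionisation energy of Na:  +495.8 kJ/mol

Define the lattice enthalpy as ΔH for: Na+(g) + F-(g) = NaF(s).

ΔHf° = 1·ΔHsub + 1·(ΣIE) + 1/2·D(F2) + 1·EA + U
-576.6 = 1·(+107.5) + 1·(+495.8) + 1/2·(+158.8) + 1·(-328.0) + U
U = -576.6 − (+354.7) = -931.3 kJ/mol

U = -931.3 kJ/mol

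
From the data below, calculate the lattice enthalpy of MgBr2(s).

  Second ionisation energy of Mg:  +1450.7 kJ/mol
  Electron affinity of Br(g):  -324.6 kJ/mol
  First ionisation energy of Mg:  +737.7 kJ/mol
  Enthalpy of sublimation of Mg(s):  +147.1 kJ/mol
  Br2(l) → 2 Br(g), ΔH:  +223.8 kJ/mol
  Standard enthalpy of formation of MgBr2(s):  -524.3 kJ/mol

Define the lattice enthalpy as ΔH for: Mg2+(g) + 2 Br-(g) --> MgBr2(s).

ΔHf° = 1·ΔHsub + 1·(ΣIE) + 1·D(Br2) + 2·EA + U
-524.3 = 1·(+147.1) + 1·(+2188.4) + 1·(+223.8) + 2·(-324.6) + U
U = -524.3 − (+1910.1) = -2434.4 kJ/mol

U = -2434.4 kJ/mol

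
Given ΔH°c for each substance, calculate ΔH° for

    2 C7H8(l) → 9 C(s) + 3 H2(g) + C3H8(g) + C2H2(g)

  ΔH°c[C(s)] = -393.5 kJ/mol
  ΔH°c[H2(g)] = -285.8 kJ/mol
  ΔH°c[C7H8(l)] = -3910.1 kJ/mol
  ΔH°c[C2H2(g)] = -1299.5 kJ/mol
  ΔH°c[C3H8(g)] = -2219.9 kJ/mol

Using ΔH = Σ nΔHc°(reactants) − Σ nΔHc°(products):
= [2·(-3910.1)] − [9·(-393.5) + 3·(-285.8) + 1·(-2219.9) + 1·(-1299.5)]
= 98.1 kJ/mol

ΔH° = 98.1 kJ/mol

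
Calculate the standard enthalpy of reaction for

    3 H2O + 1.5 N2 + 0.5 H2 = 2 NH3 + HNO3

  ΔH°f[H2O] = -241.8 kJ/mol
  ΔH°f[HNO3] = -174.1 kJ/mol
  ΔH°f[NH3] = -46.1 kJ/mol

ΔH°rxn = Σ nΔHf°(products) − Σ nΔHf°(reactants).
Products: 2·(-46.1) + 1·(-174.1) = -266.3
Reactants: 3·(-241.8) + 3/2·(+0.0) + 1/2·(+0.0) = -725.4
ΔH_rxn = (-266.3) − (-725.4) = 459.1 kJ/mol

ΔH_rxn = 459.1 kJ/mol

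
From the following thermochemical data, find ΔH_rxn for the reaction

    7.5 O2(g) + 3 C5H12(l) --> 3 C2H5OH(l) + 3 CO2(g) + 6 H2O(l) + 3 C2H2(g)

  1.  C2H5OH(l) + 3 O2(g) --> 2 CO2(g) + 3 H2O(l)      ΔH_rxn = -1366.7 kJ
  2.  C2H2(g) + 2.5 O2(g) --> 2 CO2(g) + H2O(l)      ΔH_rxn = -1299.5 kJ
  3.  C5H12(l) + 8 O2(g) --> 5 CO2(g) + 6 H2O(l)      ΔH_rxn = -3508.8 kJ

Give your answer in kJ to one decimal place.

ΔH_rxn = -2527.8 kJ

eq. 1 reversed and × 3: (-3)·(-1366.7) = +4100.1 kJ
eq. 2 reversed and × 3: (-3)·(-1299.5) = +3898.5 kJ
eq. 3 × 3: (3)·(-3508.8) = -10526.4 kJ
ΔH_rxn = (+4100.1) + (+3898.5) + (-10526.4) = -2527.8 kJ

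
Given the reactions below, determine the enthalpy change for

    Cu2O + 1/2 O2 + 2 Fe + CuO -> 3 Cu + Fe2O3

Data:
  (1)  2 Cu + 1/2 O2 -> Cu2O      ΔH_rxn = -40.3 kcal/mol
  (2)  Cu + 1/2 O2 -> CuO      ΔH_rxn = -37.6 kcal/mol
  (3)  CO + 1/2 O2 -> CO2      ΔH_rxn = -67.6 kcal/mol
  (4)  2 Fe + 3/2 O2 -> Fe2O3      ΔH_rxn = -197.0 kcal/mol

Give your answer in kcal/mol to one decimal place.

(1) reversed: +40.3 kcal/mol
(2) reversed: +37.6 kcal/mol
(3): not needed.
(4) as written: -197.0 kcal/mol
ΔH_rxn = (-1)·(-40.3) + (-1)·(-37.6) + (1)·(-197.0) = -119.1 kcal/mol

ΔH_rxn = -119.1 kcal/mol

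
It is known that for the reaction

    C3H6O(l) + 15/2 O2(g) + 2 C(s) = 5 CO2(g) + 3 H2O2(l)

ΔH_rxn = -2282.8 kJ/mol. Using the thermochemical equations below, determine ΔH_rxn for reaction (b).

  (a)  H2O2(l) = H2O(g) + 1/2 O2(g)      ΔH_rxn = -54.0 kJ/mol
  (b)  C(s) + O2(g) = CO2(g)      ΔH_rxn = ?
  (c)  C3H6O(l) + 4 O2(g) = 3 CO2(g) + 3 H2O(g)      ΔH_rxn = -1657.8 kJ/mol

(a) reversed and × 3: (-3)·(-54.0) = +162.0 kJ/mol
(b) × 2: contributes 2·x
(c) as written: -1657.8 kJ/mol
-2282.8 = (+162.0) + (-1657.8) + 2·x
x = (-2282.8 − (-1495.8)) / (2) = -393.5 kJ/mol

ΔH_rxn = -393.5 kJ/mol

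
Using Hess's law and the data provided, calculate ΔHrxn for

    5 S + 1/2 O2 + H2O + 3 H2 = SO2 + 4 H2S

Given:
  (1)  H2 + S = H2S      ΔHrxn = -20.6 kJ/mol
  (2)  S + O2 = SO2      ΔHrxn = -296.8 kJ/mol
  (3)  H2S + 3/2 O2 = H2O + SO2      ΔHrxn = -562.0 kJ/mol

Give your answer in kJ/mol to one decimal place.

(1) × 3 (scale by 3 for the 3 H2): (3)·(-20.6) = -61.8 kJ/mol
(2) × 2: (2)·(-296.8) = -593.6 kJ/mol
(3) reversed (reverse to put H2O on the reactant side): +562.0 kJ/mol
Combining the equations, ΔHrxn = (-61.8) + (-593.6) + (+562.0) = -93.4 kJ/mol

ΔHrxn = -93.4 kJ/mol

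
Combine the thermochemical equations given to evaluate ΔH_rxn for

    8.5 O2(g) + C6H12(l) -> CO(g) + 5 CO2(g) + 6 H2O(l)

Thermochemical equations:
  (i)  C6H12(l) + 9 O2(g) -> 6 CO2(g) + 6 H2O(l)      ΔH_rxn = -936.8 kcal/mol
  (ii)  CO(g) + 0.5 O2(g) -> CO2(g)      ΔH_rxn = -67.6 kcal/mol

(i) as written (C6H12(l) already on the reactant side): -936.8 kcal/mol
(ii) reversed (reverse to put CO(g) on the product side): +67.6 kcal/mol
ΔH_rxn = (-936.8) + (+67.6) = -869.2 kcal/mol

ΔH_rxn = -869.2 kcal/mol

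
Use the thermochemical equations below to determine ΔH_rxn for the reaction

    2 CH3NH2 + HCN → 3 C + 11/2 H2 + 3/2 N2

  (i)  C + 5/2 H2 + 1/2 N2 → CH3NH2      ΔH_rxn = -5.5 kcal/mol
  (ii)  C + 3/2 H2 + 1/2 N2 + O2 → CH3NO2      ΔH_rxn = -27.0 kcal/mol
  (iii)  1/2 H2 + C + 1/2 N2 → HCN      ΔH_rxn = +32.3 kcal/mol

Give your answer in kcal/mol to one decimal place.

ΔH_rxn = -21.3 kcal/mol

(i) reversed and × 2 (CH3NH2 must end up as a reactant; scale by 2 for the 2 CH3NH2): (-2)·(-5.5) = +11.0 kcal/mol
(ii): not needed (O2 appears nowhere else).
(iii) reversed (HCN must end up as a reactant): -32.3 kcal/mol
ΔH_rxn = (-2)·(-5.5) + (-1)·(+32.3) = -21.3 kcal/mol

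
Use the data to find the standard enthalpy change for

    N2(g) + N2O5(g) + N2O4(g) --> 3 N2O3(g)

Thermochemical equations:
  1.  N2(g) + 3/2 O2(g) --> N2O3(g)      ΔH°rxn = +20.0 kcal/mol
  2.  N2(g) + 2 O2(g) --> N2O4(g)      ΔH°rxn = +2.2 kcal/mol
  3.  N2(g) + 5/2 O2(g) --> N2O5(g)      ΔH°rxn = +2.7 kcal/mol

eq. 1 × 3: (3)·(+20.0) = +60.0 kcal/mol
eq. 2 reversed: -2.2 kcal/mol
eq. 3 reversed: -2.7 kcal/mol
ΔH°rxn = (+60.0) + (-2.2) + (-2.7) = 55.1 kcal/mol

ΔH°rxn = 55.1 kcal/mol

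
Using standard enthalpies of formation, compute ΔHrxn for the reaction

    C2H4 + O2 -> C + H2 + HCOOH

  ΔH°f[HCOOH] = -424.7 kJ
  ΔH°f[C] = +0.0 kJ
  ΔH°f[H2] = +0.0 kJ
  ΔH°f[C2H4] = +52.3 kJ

ΔHrxn = -477.0 kJ

Products: 1·(+0.0) + 1·(+0.0) + 1·(-424.7) = -424.7
Reactants: 1·(+52.3) + 1·(+0.0) = +52.3
ΔHrxn = (-424.7) − (+52.3) = -477.0 kJ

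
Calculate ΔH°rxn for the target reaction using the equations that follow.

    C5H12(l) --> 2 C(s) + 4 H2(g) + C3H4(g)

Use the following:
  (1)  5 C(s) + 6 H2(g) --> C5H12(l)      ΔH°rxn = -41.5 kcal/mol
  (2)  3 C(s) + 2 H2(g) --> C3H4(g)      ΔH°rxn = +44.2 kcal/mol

(1) reversed (C5H12(l) must end up as a reactant): +41.5 kcal/mol
(2) as written (C3H4(g) already on the product side): +44.2 kcal/mol
Since enthalpy is a state function, ΔH°rxn = (+41.5) + (+44.2) = 85.7 kcal/mol

ΔH°rxn = 85.7 kcal/mol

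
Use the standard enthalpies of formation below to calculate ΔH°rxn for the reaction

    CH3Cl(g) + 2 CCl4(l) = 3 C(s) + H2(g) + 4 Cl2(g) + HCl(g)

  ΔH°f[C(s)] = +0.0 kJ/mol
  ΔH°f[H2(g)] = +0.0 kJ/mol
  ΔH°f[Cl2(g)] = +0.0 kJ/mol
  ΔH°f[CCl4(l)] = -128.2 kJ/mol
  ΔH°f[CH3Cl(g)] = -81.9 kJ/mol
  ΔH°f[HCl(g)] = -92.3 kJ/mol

ΔH°rxn = Σ nΔHf°(products) − Σ nΔHf°(reactants).
Products: 3·(+0.0) + 1·(+0.0) + 4·(+0.0) + 1·(-92.3) = -92.3
Reactants: 1·(-81.9) + 2·(-128.2) = -338.3
ΔH°rxn = (-92.3) − (-338.3) = 246.0 kJ/mol

ΔH°rxn = 246.0 kJ/mol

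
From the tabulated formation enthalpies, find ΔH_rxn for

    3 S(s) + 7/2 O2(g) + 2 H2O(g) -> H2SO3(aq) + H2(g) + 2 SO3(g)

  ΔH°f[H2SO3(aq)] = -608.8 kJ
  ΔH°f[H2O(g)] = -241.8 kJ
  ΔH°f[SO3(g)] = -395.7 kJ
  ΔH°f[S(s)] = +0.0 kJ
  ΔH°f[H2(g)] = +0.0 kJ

ΔH_rxn = -916.6 kJ

Products: 1·(-608.8) + 1·(+0.0) + 2·(-395.7) = -1400.2
Reactants: 3·(+0.0) + 7/2·(+0.0) + 2·(-241.8) = -483.6
ΔH_rxn = (-1400.2) − (-483.6) = -916.6 kJ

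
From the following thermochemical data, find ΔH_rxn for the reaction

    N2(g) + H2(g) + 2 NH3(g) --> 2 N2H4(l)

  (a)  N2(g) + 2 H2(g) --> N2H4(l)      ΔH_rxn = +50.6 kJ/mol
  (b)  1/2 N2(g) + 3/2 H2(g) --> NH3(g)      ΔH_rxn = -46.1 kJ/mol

ΔH_rxn = 193.4 kJ/mol

(a) × 2 (scale by 2 for the 2 N2H4(l)): (2)·(+50.6) = +101.2 kJ/mol
(b) reversed and × 2 (NH3(g) must end up as a reactant; scale by 2 for the 2 NH3(g)): (-2)·(-46.1) = +92.2 kJ/mol
By Hess's law, ΔH_rxn = (2)·(+50.6) + (-2)·(-46.1) = 193.4 kJ/mol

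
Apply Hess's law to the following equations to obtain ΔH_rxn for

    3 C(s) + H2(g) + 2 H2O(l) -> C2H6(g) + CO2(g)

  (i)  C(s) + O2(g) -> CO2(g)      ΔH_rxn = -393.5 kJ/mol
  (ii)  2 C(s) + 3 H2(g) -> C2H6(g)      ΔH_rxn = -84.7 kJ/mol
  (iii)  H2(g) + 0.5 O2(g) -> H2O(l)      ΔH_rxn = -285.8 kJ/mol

ΔH_rxn = 93.4 kJ/mol

(i) as written: -393.5 kJ/mol
(ii) as written: -84.7 kJ/mol
(iii) reversed and × 2: (-2)·(-285.8) = +571.6 kJ/mol
ΔH_rxn = (-393.5) + (-84.7) + (+571.6) = 93.4 kJ/mol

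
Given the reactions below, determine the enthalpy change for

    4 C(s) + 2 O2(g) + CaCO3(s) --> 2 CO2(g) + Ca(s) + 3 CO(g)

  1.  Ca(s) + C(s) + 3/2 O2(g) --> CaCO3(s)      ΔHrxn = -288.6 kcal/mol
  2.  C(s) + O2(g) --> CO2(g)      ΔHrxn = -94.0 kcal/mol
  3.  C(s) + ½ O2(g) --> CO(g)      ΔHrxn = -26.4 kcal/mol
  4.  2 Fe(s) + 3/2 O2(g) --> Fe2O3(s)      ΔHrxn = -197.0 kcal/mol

eq. 1 reversed: +288.6 kcal/mol
eq. 2 × 2: (2)·(-94.0) = -188.0 kcal/mol
eq. 3 × 3: (3)·(-26.4) = -79.2 kcal/mol
eq. 4: not needed.
ΔHrxn = (+288.6) + (-188.0) + (-79.2) = 21.4 kcal/mol

ΔHrxn = 21.4 kcal/mol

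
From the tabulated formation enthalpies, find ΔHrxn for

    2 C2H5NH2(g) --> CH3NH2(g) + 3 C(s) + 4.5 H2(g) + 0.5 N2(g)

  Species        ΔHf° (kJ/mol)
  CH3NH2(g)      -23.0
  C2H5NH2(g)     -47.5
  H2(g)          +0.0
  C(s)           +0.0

ΔH°rxn = Σ nΔHf°(products) − Σ nΔHf°(reactants).
Products: 1·(-23.0) + 3·(+0.0) + 9/2·(+0.0) + 1/2·(+0.0) = -23.0
Reactants: 2·(-47.5) = -95.0
ΔHrxn = (-23.0) − (-95.0) = 72.0 kJ/mol

ΔHrxn = 72.0 kJ/mol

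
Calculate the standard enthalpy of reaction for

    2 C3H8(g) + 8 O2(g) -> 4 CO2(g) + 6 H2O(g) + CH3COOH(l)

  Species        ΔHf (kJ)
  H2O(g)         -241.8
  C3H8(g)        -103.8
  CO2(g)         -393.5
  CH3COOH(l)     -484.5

ΔH_rxn = -3301.7 kJ

Products: 4·(-393.5) + 6·(-241.8) + 1·(-484.5) = -3509.3
Reactants: 2·(-103.8) + 8·(+0.0) = -207.6
ΔH_rxn = (-3509.3) − (-207.6) = -3301.7 kJ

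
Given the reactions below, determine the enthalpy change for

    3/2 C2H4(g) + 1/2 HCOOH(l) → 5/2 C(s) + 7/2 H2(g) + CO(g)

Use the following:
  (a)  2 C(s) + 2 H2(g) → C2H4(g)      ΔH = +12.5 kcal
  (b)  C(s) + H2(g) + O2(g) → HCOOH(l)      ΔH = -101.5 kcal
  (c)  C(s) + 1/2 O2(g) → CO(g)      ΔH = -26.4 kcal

(a) reversed and × 3/2: (-3/2)·(+12.5) = -18.75 kcal
(b) reversed and × 1/2: (-1/2)·(-101.5) = +50.75 kcal
(c) as written: -26.4 kcal
ΔH = (-3/2)·(+12.5) + (-1/2)·(-101.5) + (1)·(-26.4) = 5.6 kcal

ΔH = 5.6 kcal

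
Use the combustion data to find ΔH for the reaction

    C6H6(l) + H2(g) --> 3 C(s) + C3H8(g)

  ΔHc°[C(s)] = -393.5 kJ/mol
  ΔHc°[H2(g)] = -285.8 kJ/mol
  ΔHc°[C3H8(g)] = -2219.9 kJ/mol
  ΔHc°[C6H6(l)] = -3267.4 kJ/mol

ΔH = -152.8 kJ/mol

With combustion enthalpies, reactants minus products:
= [1·(-3267.4) + 1·(-285.8)] − [3·(-393.5) + 1·(-2219.9)]
= -152.8 kJ/mol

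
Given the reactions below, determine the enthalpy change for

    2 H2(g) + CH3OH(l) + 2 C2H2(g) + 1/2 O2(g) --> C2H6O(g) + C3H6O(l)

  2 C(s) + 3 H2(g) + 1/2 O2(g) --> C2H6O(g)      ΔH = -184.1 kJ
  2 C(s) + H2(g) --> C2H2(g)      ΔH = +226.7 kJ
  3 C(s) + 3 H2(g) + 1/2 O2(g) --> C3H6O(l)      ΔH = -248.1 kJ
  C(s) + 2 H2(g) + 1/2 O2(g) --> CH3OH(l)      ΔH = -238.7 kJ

ΔH = -646.9 kJ

equation 1 as written (C2H6O(g) already on the product side): -184.1 kJ
equation 2 reversed and × 2 (reverse to put C2H2(g) on the reactant side; ×2 to match 2 C2H2(g) in the target): (-2)·(+226.7) = -453.4 kJ
equation 3 as written (C3H6O(l) already on the product side): -248.1 kJ
equation 4 reversed (reverse to put CH3OH(l) on the reactant side): +238.7 kJ
Summing the manipulated equations, ΔH = (-184.1) + (-453.4) + (-248.1) + (+238.7) = -646.9 kJ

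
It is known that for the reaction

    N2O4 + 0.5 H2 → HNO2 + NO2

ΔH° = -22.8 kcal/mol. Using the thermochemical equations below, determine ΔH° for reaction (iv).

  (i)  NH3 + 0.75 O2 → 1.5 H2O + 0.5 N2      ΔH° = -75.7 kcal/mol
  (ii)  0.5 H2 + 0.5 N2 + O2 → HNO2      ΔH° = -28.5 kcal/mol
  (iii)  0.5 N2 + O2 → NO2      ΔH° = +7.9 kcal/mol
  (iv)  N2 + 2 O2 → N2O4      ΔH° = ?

ΔH° = 2.2 kcal/mol

(i): not needed.
(ii) as written: -28.5 kcal/mol
(iii) as written: +7.9 kcal/mol
(iv) reversed: contributes −x
-22.8 = (-28.5) + (+7.9) − x
x = (-22.8 − (-20.6)) / (-1) = 2.2 kcal/mol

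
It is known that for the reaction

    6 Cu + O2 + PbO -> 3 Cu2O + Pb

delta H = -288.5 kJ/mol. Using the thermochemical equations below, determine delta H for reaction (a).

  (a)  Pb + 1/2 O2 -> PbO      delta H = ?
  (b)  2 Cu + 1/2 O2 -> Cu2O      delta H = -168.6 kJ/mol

delta H = -217.3 kJ/mol

(a) reversed: contributes −x
(b) × 3: (3)·(-168.6) = -505.8 kJ/mol
-288.5 = (-505.8) − x
x = (-288.5 − (-505.8)) / (-1) = -217.3 kJ/mol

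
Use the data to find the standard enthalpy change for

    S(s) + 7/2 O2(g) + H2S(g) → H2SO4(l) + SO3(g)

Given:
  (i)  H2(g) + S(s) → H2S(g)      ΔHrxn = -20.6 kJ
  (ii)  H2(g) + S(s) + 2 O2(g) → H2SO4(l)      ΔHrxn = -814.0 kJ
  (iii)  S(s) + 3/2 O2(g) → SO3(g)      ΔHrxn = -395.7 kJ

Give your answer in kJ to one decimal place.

ΔHrxn = -1189.1 kJ

(i) reversed: +20.6 kJ
(ii) as written: -814.0 kJ
(iii) as written: -395.7 kJ
Since enthalpy is a state function, ΔHrxn = (+20.6) + (-814.0) + (-395.7) = -1189.1 kJ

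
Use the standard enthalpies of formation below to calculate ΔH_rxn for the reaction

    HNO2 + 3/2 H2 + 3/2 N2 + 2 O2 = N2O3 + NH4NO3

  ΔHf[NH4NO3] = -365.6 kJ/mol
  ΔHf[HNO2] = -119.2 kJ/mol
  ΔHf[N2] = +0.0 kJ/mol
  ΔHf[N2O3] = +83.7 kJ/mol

ΔH_rxn = -162.7 kJ/mol

Products: 1·(+83.7) + 1·(-365.6) = -281.9
Reactants: 1·(-119.2) + 3/2·(+0.0) + 3/2·(+0.0) + 2·(+0.0) = -119.2
ΔH_rxn = (-281.9) − (-119.2) = -162.7 kJ/mol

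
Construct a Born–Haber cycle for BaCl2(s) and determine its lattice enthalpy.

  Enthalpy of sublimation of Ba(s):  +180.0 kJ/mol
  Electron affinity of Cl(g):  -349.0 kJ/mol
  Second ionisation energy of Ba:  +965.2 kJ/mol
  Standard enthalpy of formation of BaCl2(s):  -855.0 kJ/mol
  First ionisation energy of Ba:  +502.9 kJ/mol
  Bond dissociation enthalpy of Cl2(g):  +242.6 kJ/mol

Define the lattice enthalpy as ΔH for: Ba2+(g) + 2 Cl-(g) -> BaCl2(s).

U = -2047.7 kJ/mol

ΔHf° = 1·ΔHsub + 1·(ΣIE) + 1·D(Cl2) + 2·EA + U
-855.0 = 1·(+180.0) + 1·(+1468.1) + 1·(+242.6) + 2·(-349.0) + U
U = -855.0 − (+1192.7) = -2047.7 kJ/mol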